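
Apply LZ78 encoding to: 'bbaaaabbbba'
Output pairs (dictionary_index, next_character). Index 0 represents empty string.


LZ78 encoding steps:
Dictionary: {0: ''}
Step 1: w='' (idx 0), next='b' -> output (0, 'b'), add 'b' as idx 1
Step 2: w='b' (idx 1), next='a' -> output (1, 'a'), add 'ba' as idx 2
Step 3: w='' (idx 0), next='a' -> output (0, 'a'), add 'a' as idx 3
Step 4: w='a' (idx 3), next='a' -> output (3, 'a'), add 'aa' as idx 4
Step 5: w='b' (idx 1), next='b' -> output (1, 'b'), add 'bb' as idx 5
Step 6: w='bb' (idx 5), next='a' -> output (5, 'a'), add 'bba' as idx 6


Encoded: [(0, 'b'), (1, 'a'), (0, 'a'), (3, 'a'), (1, 'b'), (5, 'a')]


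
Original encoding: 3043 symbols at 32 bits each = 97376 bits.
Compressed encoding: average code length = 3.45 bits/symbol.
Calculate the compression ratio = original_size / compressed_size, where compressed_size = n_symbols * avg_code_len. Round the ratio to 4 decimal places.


original_size = n_symbols * orig_bits = 3043 * 32 = 97376 bits
compressed_size = n_symbols * avg_code_len = 3043 * 3.45 = 10498.35 bits
ratio = original_size / compressed_size = 97376 / 10498.35 = 9.2754

Compression ratio = 9.2754


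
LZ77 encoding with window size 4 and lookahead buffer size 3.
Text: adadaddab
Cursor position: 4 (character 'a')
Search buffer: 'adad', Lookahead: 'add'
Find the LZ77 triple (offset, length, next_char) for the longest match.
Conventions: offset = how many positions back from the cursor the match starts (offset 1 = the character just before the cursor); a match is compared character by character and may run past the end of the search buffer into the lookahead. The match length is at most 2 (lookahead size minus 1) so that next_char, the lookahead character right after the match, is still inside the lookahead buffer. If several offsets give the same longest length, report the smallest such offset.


Try each offset into the search buffer:
  offset=1 (pos 3, char 'd'): match length 0
  offset=2 (pos 2, char 'a'): match length 2
  offset=3 (pos 1, char 'd'): match length 0
  offset=4 (pos 0, char 'a'): match length 2
Longest match has length 2, found at offsets 2, 4; take the smallest, offset 2.
next_char = character at position 4 + 2 = 6 -> 'd'

Best match: offset=2, length=2 (matching 'ad' starting at position 2)
LZ77 triple: (2, 2, 'd')


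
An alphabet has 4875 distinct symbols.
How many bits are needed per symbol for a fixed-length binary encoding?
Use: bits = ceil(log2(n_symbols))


log2(4875) = 12.2512
Bracket: 2^12 = 4096 < 4875 <= 2^13 = 8192
So ceil(log2(4875)) = 13

bits = ceil(log2(4875)) = ceil(12.2512) = 13 bits


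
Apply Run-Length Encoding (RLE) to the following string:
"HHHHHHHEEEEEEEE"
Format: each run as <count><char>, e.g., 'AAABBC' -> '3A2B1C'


Scanning runs left to right:
  i=0: run of 'H' x 7 -> '7H'
  i=7: run of 'E' x 8 -> '8E'

RLE = 7H8E


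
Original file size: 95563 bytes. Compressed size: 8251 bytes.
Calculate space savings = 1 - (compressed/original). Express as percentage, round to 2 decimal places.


ratio = compressed/original = 8251/95563 = 0.086341
savings = 1 - ratio = 1 - 0.086341 = 0.913659
as a percentage: 0.913659 * 100 = 91.37%

Space savings = 1 - 8251/95563 = 91.37%


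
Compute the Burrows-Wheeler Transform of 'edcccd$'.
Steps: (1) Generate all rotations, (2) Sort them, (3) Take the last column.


Rotations (sorted):
  0: $edcccd -> last char: d
  1: cccd$ed -> last char: d
  2: ccd$edc -> last char: c
  3: cd$edcc -> last char: c
  4: d$edccc -> last char: c
  5: dcccd$e -> last char: e
  6: edcccd$ -> last char: $


BWT = ddccce$


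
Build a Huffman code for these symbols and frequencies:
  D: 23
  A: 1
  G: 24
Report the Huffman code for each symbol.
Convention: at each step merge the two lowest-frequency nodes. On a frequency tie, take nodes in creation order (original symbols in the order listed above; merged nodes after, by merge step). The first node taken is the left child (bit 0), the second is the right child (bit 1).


Huffman tree construction:
Step 1: Merge A(1) + D(23) = 24
Step 2: Merge G(24) + (A+D)(24) = 48
Read each symbol's code off the tree from the root (left child = 0, right child = 1).

Codes:
  D: 11 (length 2)
  A: 10 (length 2)
  G: 0 (length 1)
Average code length: 72/48 = 1.5000 bits/symbol


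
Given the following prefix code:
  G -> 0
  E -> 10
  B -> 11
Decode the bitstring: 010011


Decoding step by step:
Bits 0 -> G
Bits 10 -> E
Bits 0 -> G
Bits 11 -> B


Decoded message: GEGB


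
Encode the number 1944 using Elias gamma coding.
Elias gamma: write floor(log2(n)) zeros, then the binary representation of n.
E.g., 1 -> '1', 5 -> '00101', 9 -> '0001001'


num_bits = floor(log2(1944)) + 1 = 11
leading_zeros = num_bits - 1 = 10
binary(1944) = 11110011000

Elias gamma(1944) = '0000000000' + '11110011000' = 000000000011110011000 (21 bits)


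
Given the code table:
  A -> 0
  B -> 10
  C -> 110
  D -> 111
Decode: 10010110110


Decoding:
10 -> B
0 -> A
10 -> B
110 -> C
110 -> C


Result: BABCC


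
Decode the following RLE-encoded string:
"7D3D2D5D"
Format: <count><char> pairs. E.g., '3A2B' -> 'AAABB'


Expanding each <count><char> pair:
  7D -> 'DDDDDDD'
  3D -> 'DDD'
  2D -> 'DD'
  5D -> 'DDDDD'

Decoded = DDDDDDDDDDDDDDDDD


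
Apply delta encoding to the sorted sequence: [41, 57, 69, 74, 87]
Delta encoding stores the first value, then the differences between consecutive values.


First value: 41
Deltas:
  57 - 41 = 16
  69 - 57 = 12
  74 - 69 = 5
  87 - 74 = 13


Delta encoded: [41, 16, 12, 5, 13]


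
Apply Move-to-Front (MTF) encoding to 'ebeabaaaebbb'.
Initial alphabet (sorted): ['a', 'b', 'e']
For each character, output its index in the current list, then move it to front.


MTF encoding:
'e': index 2 in ['a', 'b', 'e'] -> ['e', 'a', 'b']
'b': index 2 in ['e', 'a', 'b'] -> ['b', 'e', 'a']
'e': index 1 in ['b', 'e', 'a'] -> ['e', 'b', 'a']
'a': index 2 in ['e', 'b', 'a'] -> ['a', 'e', 'b']
'b': index 2 in ['a', 'e', 'b'] -> ['b', 'a', 'e']
'a': index 1 in ['b', 'a', 'e'] -> ['a', 'b', 'e']
'a': index 0 in ['a', 'b', 'e'] -> ['a', 'b', 'e']
'a': index 0 in ['a', 'b', 'e'] -> ['a', 'b', 'e']
'e': index 2 in ['a', 'b', 'e'] -> ['e', 'a', 'b']
'b': index 2 in ['e', 'a', 'b'] -> ['b', 'e', 'a']
'b': index 0 in ['b', 'e', 'a'] -> ['b', 'e', 'a']
'b': index 0 in ['b', 'e', 'a'] -> ['b', 'e', 'a']


Output: [2, 2, 1, 2, 2, 1, 0, 0, 2, 2, 0, 0]


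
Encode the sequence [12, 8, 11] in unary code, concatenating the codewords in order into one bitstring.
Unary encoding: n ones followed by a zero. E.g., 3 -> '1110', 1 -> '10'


Encode each number as n ones followed by a terminating 0:
  12 -> 1111111111110 (13 bits)
  8 -> 111111110 (9 bits)
  11 -> 111111111110 (12 bits)
Total length = 13 + 9 + 12 = 34 bits.

Unary([12, 8, 11]) = 1111111111110111111110111111111110 (34 bits)


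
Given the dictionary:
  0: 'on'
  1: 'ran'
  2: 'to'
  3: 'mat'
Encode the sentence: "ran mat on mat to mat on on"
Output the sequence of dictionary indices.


Look up each word in the dictionary:
  'ran' -> 1
  'mat' -> 3
  'on' -> 0
  'mat' -> 3
  'to' -> 2
  'mat' -> 3
  'on' -> 0
  'on' -> 0

Encoded: [1, 3, 0, 3, 2, 3, 0, 0]


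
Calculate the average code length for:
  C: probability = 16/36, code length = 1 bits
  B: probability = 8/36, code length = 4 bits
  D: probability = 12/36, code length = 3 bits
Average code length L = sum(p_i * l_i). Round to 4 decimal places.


Weighted contributions p_i * l_i:
  C: (16/36) * 1 = 16/36
  B: (8/36) * 4 = 32/36
  D: (12/36) * 3 = 36/36
Sum = (16 + 32 + 36)/36 = 84/36

L = 84/36 = 2.3333 bits/symbol


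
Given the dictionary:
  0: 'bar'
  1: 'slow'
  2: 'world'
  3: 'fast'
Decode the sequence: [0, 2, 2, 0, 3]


Look up each index in the dictionary:
  0 -> 'bar'
  2 -> 'world'
  2 -> 'world'
  0 -> 'bar'
  3 -> 'fast'

Decoded: "bar world world bar fast"


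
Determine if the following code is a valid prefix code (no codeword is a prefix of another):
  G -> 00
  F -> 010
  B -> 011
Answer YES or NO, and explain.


Checking each pair (does one codeword prefix another?):
  G='00' vs F='010': no prefix
  G='00' vs B='011': no prefix
  F='010' vs G='00': no prefix
  F='010' vs B='011': no prefix
  B='011' vs G='00': no prefix
  B='011' vs F='010': no prefix
No violation found over all pairs.

YES -- this is a valid prefix code. No codeword is a prefix of any other codeword.


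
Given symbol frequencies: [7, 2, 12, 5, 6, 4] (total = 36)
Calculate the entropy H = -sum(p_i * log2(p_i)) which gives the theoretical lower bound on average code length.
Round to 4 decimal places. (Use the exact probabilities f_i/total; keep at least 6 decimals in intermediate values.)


Per-symbol terms -p_i * log2(p_i) with p_i = f_i/36:
  p = 7/36 = 0.194444: log2(p) = -2.362570, -p*log2(p) = 0.459389
  p = 2/36 = 0.055556: log2(p) = -4.169925, -p*log2(p) = 0.231663
  p = 12/36 = 0.333333: log2(p) = -1.584963, -p*log2(p) = 0.528321
  p = 5/36 = 0.138889: log2(p) = -2.847997, -p*log2(p) = 0.395555
  p = 6/36 = 0.166667: log2(p) = -2.584963, -p*log2(p) = 0.430827
  p = 4/36 = 0.111111: log2(p) = -3.169925, -p*log2(p) = 0.352214
H = 0.459389 + 0.231663 + 0.528321 + 0.395555 + 0.430827 + 0.352214 = 2.397969

H = 2.398 bits/symbol


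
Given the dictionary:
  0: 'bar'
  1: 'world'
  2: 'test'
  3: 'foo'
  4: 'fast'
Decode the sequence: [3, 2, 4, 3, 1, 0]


Look up each index in the dictionary:
  3 -> 'foo'
  2 -> 'test'
  4 -> 'fast'
  3 -> 'foo'
  1 -> 'world'
  0 -> 'bar'

Decoded: "foo test fast foo world bar"


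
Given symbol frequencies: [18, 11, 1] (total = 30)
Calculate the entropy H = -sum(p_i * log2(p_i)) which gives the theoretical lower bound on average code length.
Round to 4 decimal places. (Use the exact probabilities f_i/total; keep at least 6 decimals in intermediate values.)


Per-symbol terms -p_i * log2(p_i) with p_i = f_i/30:
  p = 18/30 = 0.600000: log2(p) = -0.736966, -p*log2(p) = 0.442179
  p = 11/30 = 0.366667: log2(p) = -1.447459, -p*log2(p) = 0.530735
  p = 1/30 = 0.033333: log2(p) = -4.906891, -p*log2(p) = 0.163563
H = 0.442179 + 0.530735 + 0.163563 = 1.136477

H = 1.1365 bits/symbol


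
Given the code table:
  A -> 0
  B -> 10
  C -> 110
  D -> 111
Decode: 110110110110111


Decoding:
110 -> C
110 -> C
110 -> C
110 -> C
111 -> D


Result: CCCCD


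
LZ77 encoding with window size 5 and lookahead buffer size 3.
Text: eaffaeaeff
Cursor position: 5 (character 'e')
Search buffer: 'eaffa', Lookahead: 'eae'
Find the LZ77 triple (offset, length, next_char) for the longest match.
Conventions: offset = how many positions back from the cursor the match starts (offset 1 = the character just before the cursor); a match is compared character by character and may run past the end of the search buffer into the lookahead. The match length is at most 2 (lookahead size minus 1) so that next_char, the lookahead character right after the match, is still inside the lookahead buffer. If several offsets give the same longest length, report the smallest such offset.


Try each offset into the search buffer:
  offset=1 (pos 4, char 'a'): match length 0
  offset=2 (pos 3, char 'f'): match length 0
  offset=3 (pos 2, char 'f'): match length 0
  offset=4 (pos 1, char 'a'): match length 0
  offset=5 (pos 0, char 'e'): match length 2
Longest match has length 2 at offset 5.
next_char = character at position 5 + 2 = 7 -> 'e'

Best match: offset=5, length=2 (matching 'ea' starting at position 0)
LZ77 triple: (5, 2, 'e')


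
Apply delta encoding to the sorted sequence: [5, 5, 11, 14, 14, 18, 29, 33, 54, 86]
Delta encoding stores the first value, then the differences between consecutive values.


First value: 5
Deltas:
  5 - 5 = 0
  11 - 5 = 6
  14 - 11 = 3
  14 - 14 = 0
  18 - 14 = 4
  29 - 18 = 11
  33 - 29 = 4
  54 - 33 = 21
  86 - 54 = 32


Delta encoded: [5, 0, 6, 3, 0, 4, 11, 4, 21, 32]


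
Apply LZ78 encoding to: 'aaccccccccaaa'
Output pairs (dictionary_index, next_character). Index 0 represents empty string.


LZ78 encoding steps:
Dictionary: {0: ''}
Step 1: w='' (idx 0), next='a' -> output (0, 'a'), add 'a' as idx 1
Step 2: w='a' (idx 1), next='c' -> output (1, 'c'), add 'ac' as idx 2
Step 3: w='' (idx 0), next='c' -> output (0, 'c'), add 'c' as idx 3
Step 4: w='c' (idx 3), next='c' -> output (3, 'c'), add 'cc' as idx 4
Step 5: w='cc' (idx 4), next='c' -> output (4, 'c'), add 'ccc' as idx 5
Step 6: w='c' (idx 3), next='a' -> output (3, 'a'), add 'ca' as idx 6
Step 7: w='a' (idx 1), next='a' -> output (1, 'a'), add 'aa' as idx 7


Encoded: [(0, 'a'), (1, 'c'), (0, 'c'), (3, 'c'), (4, 'c'), (3, 'a'), (1, 'a')]


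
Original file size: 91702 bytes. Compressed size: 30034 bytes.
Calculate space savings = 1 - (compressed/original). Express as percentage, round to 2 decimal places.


ratio = compressed/original = 30034/91702 = 0.327517
savings = 1 - ratio = 1 - 0.327517 = 0.672483
as a percentage: 0.672483 * 100 = 67.25%

Space savings = 1 - 30034/91702 = 67.25%


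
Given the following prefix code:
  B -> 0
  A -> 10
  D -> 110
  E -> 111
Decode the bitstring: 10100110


Decoding step by step:
Bits 10 -> A
Bits 10 -> A
Bits 0 -> B
Bits 110 -> D


Decoded message: AABD


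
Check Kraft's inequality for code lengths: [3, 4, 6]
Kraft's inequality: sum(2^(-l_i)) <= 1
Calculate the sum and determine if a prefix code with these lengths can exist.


Sum = 2^(-3) + 2^(-4) + 2^(-6)
    = 0.125 + 0.0625 + 0.015625
    = 13/64 = 0.203125
Since 0.203125 <= 1, Kraft's inequality IS satisfied.
A prefix code with these lengths CAN exist.

Kraft sum = 0.203125. Satisfied.


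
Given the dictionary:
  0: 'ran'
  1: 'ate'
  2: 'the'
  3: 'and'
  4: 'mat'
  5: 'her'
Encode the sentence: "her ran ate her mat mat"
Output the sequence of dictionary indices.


Look up each word in the dictionary:
  'her' -> 5
  'ran' -> 0
  'ate' -> 1
  'her' -> 5
  'mat' -> 4
  'mat' -> 4

Encoded: [5, 0, 1, 5, 4, 4]


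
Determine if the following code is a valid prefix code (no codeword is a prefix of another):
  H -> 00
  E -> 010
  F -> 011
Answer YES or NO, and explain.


Checking each pair (does one codeword prefix another?):
  H='00' vs E='010': no prefix
  H='00' vs F='011': no prefix
  E='010' vs H='00': no prefix
  E='010' vs F='011': no prefix
  F='011' vs H='00': no prefix
  F='011' vs E='010': no prefix
No violation found over all pairs.

YES -- this is a valid prefix code. No codeword is a prefix of any other codeword.


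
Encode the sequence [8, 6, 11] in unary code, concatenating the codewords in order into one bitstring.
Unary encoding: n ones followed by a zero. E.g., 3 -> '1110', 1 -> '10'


Encode each number as n ones followed by a terminating 0:
  8 -> 111111110 (9 bits)
  6 -> 1111110 (7 bits)
  11 -> 111111111110 (12 bits)
Total length = 9 + 7 + 12 = 28 bits.

Unary([8, 6, 11]) = 1111111101111110111111111110 (28 bits)


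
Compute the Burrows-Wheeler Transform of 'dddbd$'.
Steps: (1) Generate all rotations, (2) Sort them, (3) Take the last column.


Rotations (sorted):
  0: $dddbd -> last char: d
  1: bd$ddd -> last char: d
  2: d$dddb -> last char: b
  3: dbd$dd -> last char: d
  4: ddbd$d -> last char: d
  5: dddbd$ -> last char: $


BWT = ddbdd$


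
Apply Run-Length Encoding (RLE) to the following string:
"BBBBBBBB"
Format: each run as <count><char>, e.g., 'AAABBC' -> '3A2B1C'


Scanning runs left to right:
  i=0: run of 'B' x 8 -> '8B'

RLE = 8B


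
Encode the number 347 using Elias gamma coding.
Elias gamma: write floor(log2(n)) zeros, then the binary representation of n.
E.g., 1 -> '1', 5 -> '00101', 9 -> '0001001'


num_bits = floor(log2(347)) + 1 = 9
leading_zeros = num_bits - 1 = 8
binary(347) = 101011011

Elias gamma(347) = '00000000' + '101011011' = 00000000101011011 (17 bits)


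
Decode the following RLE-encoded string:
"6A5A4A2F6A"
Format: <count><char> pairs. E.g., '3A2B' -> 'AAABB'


Expanding each <count><char> pair:
  6A -> 'AAAAAA'
  5A -> 'AAAAA'
  4A -> 'AAAA'
  2F -> 'FF'
  6A -> 'AAAAAA'

Decoded = AAAAAAAAAAAAAAAFFAAAAAA


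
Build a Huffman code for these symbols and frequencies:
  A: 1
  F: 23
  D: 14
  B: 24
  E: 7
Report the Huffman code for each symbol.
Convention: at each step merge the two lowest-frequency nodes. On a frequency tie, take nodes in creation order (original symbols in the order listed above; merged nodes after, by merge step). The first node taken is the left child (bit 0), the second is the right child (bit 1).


Huffman tree construction:
Step 1: Merge A(1) + E(7) = 8
Step 2: Merge (A+E)(8) + D(14) = 22
Step 3: Merge ((A+E)+D)(22) + F(23) = 45
Step 4: Merge B(24) + (((A+E)+D)+F)(45) = 69
Read each symbol's code off the tree from the root (left child = 0, right child = 1).

Codes:
  A: 1000 (length 4)
  F: 11 (length 2)
  D: 101 (length 3)
  B: 0 (length 1)
  E: 1001 (length 4)
Average code length: 144/69 = 2.0870 bits/symbol


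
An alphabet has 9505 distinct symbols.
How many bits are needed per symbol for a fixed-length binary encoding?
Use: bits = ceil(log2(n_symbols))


log2(9505) = 13.2145
Bracket: 2^13 = 8192 < 9505 <= 2^14 = 16384
So ceil(log2(9505)) = 14

bits = ceil(log2(9505)) = ceil(13.2145) = 14 bits


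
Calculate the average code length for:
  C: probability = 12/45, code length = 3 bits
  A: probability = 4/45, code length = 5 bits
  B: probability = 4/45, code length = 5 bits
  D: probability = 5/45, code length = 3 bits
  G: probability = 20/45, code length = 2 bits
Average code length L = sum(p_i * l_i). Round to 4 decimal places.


Weighted contributions p_i * l_i:
  C: (12/45) * 3 = 36/45
  A: (4/45) * 5 = 20/45
  B: (4/45) * 5 = 20/45
  D: (5/45) * 3 = 15/45
  G: (20/45) * 2 = 40/45
Sum = (36 + 20 + 20 + 15 + 40)/45 = 131/45

L = 131/45 = 2.9111 bits/symbol


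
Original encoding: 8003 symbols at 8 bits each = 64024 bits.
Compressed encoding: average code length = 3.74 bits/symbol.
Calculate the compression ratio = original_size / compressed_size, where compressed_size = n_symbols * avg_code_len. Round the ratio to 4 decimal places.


original_size = n_symbols * orig_bits = 8003 * 8 = 64024 bits
compressed_size = n_symbols * avg_code_len = 8003 * 3.74 = 29931.22 bits
ratio = original_size / compressed_size = 64024 / 29931.22 = 2.139

Compression ratio = 2.139


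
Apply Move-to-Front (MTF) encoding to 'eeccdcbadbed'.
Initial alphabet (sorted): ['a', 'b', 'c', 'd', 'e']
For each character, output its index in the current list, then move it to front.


MTF encoding:
'e': index 4 in ['a', 'b', 'c', 'd', 'e'] -> ['e', 'a', 'b', 'c', 'd']
'e': index 0 in ['e', 'a', 'b', 'c', 'd'] -> ['e', 'a', 'b', 'c', 'd']
'c': index 3 in ['e', 'a', 'b', 'c', 'd'] -> ['c', 'e', 'a', 'b', 'd']
'c': index 0 in ['c', 'e', 'a', 'b', 'd'] -> ['c', 'e', 'a', 'b', 'd']
'd': index 4 in ['c', 'e', 'a', 'b', 'd'] -> ['d', 'c', 'e', 'a', 'b']
'c': index 1 in ['d', 'c', 'e', 'a', 'b'] -> ['c', 'd', 'e', 'a', 'b']
'b': index 4 in ['c', 'd', 'e', 'a', 'b'] -> ['b', 'c', 'd', 'e', 'a']
'a': index 4 in ['b', 'c', 'd', 'e', 'a'] -> ['a', 'b', 'c', 'd', 'e']
'd': index 3 in ['a', 'b', 'c', 'd', 'e'] -> ['d', 'a', 'b', 'c', 'e']
'b': index 2 in ['d', 'a', 'b', 'c', 'e'] -> ['b', 'd', 'a', 'c', 'e']
'e': index 4 in ['b', 'd', 'a', 'c', 'e'] -> ['e', 'b', 'd', 'a', 'c']
'd': index 2 in ['e', 'b', 'd', 'a', 'c'] -> ['d', 'e', 'b', 'a', 'c']


Output: [4, 0, 3, 0, 4, 1, 4, 4, 3, 2, 4, 2]


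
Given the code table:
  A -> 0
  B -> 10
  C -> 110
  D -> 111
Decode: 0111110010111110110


Decoding:
0 -> A
111 -> D
110 -> C
0 -> A
10 -> B
111 -> D
110 -> C
110 -> C


Result: ADCABDCC


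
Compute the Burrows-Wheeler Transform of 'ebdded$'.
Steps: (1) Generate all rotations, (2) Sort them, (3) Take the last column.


Rotations (sorted):
  0: $ebdded -> last char: d
  1: bdded$e -> last char: e
  2: d$ebdde -> last char: e
  3: dded$eb -> last char: b
  4: ded$ebd -> last char: d
  5: ebdded$ -> last char: $
  6: ed$ebdd -> last char: d


BWT = deebd$d


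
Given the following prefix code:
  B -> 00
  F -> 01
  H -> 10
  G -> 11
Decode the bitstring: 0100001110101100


Decoding step by step:
Bits 01 -> F
Bits 00 -> B
Bits 00 -> B
Bits 11 -> G
Bits 10 -> H
Bits 10 -> H
Bits 11 -> G
Bits 00 -> B


Decoded message: FBBGHHGB


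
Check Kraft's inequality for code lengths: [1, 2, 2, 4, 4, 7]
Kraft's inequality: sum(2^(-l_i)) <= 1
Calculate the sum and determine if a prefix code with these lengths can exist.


Sum = 2^(-1) + 2^(-2) + 2^(-2) + 2^(-4) + 2^(-4) + 2^(-7)
    = 0.5 + 0.25 + 0.25 + 0.0625 + 0.0625 + 0.0078125
    = 145/128 = 1.1328125
Since 1.1328125 > 1, Kraft's inequality is NOT satisfied.
A prefix code with these lengths CANNOT exist.

Kraft sum = 1.1328125. Not satisfied.


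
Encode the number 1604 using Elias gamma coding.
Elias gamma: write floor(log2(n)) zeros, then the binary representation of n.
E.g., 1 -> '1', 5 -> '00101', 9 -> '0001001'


num_bits = floor(log2(1604)) + 1 = 11
leading_zeros = num_bits - 1 = 10
binary(1604) = 11001000100

Elias gamma(1604) = '0000000000' + '11001000100' = 000000000011001000100 (21 bits)


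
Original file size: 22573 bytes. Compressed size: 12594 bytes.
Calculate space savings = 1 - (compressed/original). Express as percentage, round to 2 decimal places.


ratio = compressed/original = 12594/22573 = 0.557923
savings = 1 - ratio = 1 - 0.557923 = 0.442077
as a percentage: 0.442077 * 100 = 44.21%

Space savings = 1 - 12594/22573 = 44.21%


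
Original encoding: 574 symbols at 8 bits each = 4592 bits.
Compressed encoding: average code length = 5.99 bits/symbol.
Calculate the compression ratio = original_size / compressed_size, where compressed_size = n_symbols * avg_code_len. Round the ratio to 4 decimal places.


original_size = n_symbols * orig_bits = 574 * 8 = 4592 bits
compressed_size = n_symbols * avg_code_len = 574 * 5.99 = 3438.26 bits
ratio = original_size / compressed_size = 4592 / 3438.26 = 1.3356

Compression ratio = 1.3356


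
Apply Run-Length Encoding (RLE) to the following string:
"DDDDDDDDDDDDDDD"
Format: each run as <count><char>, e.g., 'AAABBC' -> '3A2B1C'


Scanning runs left to right:
  i=0: run of 'D' x 15 -> '15D'

RLE = 15D


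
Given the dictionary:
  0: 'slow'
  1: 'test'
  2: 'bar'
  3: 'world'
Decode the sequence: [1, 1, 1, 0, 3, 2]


Look up each index in the dictionary:
  1 -> 'test'
  1 -> 'test'
  1 -> 'test'
  0 -> 'slow'
  3 -> 'world'
  2 -> 'bar'

Decoded: "test test test slow world bar"


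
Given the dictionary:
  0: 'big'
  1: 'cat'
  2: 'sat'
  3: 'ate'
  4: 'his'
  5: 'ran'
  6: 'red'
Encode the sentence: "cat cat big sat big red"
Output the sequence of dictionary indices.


Look up each word in the dictionary:
  'cat' -> 1
  'cat' -> 1
  'big' -> 0
  'sat' -> 2
  'big' -> 0
  'red' -> 6

Encoded: [1, 1, 0, 2, 0, 6]


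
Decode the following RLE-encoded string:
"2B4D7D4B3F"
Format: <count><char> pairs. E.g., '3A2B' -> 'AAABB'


Expanding each <count><char> pair:
  2B -> 'BB'
  4D -> 'DDDD'
  7D -> 'DDDDDDD'
  4B -> 'BBBB'
  3F -> 'FFF'

Decoded = BBDDDDDDDDDDDBBBBFFF


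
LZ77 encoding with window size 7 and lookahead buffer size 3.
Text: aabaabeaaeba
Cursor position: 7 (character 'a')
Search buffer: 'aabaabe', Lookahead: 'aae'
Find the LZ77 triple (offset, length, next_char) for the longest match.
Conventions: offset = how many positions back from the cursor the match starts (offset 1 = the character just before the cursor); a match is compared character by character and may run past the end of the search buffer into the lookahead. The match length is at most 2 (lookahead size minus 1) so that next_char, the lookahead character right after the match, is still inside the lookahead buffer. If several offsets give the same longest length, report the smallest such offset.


Try each offset into the search buffer:
  offset=1 (pos 6, char 'e'): match length 0
  offset=2 (pos 5, char 'b'): match length 0
  offset=3 (pos 4, char 'a'): match length 1
  offset=4 (pos 3, char 'a'): match length 2
  offset=5 (pos 2, char 'b'): match length 0
  offset=6 (pos 1, char 'a'): match length 1
  offset=7 (pos 0, char 'a'): match length 2
Longest match has length 2, found at offsets 4, 7; take the smallest, offset 4.
next_char = character at position 7 + 2 = 9 -> 'e'

Best match: offset=4, length=2 (matching 'aa' starting at position 3)
LZ77 triple: (4, 2, 'e')


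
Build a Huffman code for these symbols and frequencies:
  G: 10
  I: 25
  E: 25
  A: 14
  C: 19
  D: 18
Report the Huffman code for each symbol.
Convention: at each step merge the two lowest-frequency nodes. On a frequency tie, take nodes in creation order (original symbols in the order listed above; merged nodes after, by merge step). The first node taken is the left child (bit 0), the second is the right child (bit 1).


Huffman tree construction:
Step 1: Merge G(10) + A(14) = 24
Step 2: Merge D(18) + C(19) = 37
Step 3: Merge (G+A)(24) + I(25) = 49
Step 4: Merge E(25) + (D+C)(37) = 62
Step 5: Merge ((G+A)+I)(49) + (E+(D+C))(62) = 111
Read each symbol's code off the tree from the root (left child = 0, right child = 1).

Codes:
  G: 000 (length 3)
  I: 01 (length 2)
  E: 10 (length 2)
  A: 001 (length 3)
  C: 111 (length 3)
  D: 110 (length 3)
Average code length: 283/111 = 2.5495 bits/symbol


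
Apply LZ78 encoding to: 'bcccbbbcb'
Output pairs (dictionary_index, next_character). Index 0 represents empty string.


LZ78 encoding steps:
Dictionary: {0: ''}
Step 1: w='' (idx 0), next='b' -> output (0, 'b'), add 'b' as idx 1
Step 2: w='' (idx 0), next='c' -> output (0, 'c'), add 'c' as idx 2
Step 3: w='c' (idx 2), next='c' -> output (2, 'c'), add 'cc' as idx 3
Step 4: w='b' (idx 1), next='b' -> output (1, 'b'), add 'bb' as idx 4
Step 5: w='b' (idx 1), next='c' -> output (1, 'c'), add 'bc' as idx 5
Step 6: w='b' (idx 1), end of input -> output (1, '')


Encoded: [(0, 'b'), (0, 'c'), (2, 'c'), (1, 'b'), (1, 'c'), (1, '')]


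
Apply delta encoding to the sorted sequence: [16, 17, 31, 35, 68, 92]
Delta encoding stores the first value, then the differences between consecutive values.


First value: 16
Deltas:
  17 - 16 = 1
  31 - 17 = 14
  35 - 31 = 4
  68 - 35 = 33
  92 - 68 = 24


Delta encoded: [16, 1, 14, 4, 33, 24]


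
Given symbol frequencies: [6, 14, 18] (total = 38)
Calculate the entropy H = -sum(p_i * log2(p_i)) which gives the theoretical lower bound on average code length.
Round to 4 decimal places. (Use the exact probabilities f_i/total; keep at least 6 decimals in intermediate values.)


Per-symbol terms -p_i * log2(p_i) with p_i = f_i/38:
  p = 6/38 = 0.157895: log2(p) = -2.662965, -p*log2(p) = 0.420468
  p = 14/38 = 0.368421: log2(p) = -1.440573, -p*log2(p) = 0.530737
  p = 18/38 = 0.473684: log2(p) = -1.078003, -p*log2(p) = 0.510633
H = 0.420468 + 0.530737 + 0.510633 = 1.461838

H = 1.4618 bits/symbol


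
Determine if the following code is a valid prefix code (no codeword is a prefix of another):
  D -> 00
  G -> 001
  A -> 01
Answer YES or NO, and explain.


Checking each pair (does one codeword prefix another?):
  D='00' vs G='001': prefix -- VIOLATION

NO -- this is NOT a valid prefix code. D (00) is a prefix of G (001).


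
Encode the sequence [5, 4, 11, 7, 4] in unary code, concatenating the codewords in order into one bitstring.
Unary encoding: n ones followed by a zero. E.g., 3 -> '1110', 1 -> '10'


Encode each number as n ones followed by a terminating 0:
  5 -> 111110 (6 bits)
  4 -> 11110 (5 bits)
  11 -> 111111111110 (12 bits)
  7 -> 11111110 (8 bits)
  4 -> 11110 (5 bits)
Total length = 6 + 5 + 12 + 8 + 5 = 36 bits.

Unary([5, 4, 11, 7, 4]) = 111110111101111111111101111111011110 (36 bits)


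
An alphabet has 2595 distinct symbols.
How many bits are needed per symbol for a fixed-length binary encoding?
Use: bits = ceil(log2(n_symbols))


log2(2595) = 11.3415
Bracket: 2^11 = 2048 < 2595 <= 2^12 = 4096
So ceil(log2(2595)) = 12

bits = ceil(log2(2595)) = ceil(11.3415) = 12 bits


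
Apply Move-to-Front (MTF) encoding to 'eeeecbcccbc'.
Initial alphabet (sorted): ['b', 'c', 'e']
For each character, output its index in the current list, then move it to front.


MTF encoding:
'e': index 2 in ['b', 'c', 'e'] -> ['e', 'b', 'c']
'e': index 0 in ['e', 'b', 'c'] -> ['e', 'b', 'c']
'e': index 0 in ['e', 'b', 'c'] -> ['e', 'b', 'c']
'e': index 0 in ['e', 'b', 'c'] -> ['e', 'b', 'c']
'c': index 2 in ['e', 'b', 'c'] -> ['c', 'e', 'b']
'b': index 2 in ['c', 'e', 'b'] -> ['b', 'c', 'e']
'c': index 1 in ['b', 'c', 'e'] -> ['c', 'b', 'e']
'c': index 0 in ['c', 'b', 'e'] -> ['c', 'b', 'e']
'c': index 0 in ['c', 'b', 'e'] -> ['c', 'b', 'e']
'b': index 1 in ['c', 'b', 'e'] -> ['b', 'c', 'e']
'c': index 1 in ['b', 'c', 'e'] -> ['c', 'b', 'e']


Output: [2, 0, 0, 0, 2, 2, 1, 0, 0, 1, 1]


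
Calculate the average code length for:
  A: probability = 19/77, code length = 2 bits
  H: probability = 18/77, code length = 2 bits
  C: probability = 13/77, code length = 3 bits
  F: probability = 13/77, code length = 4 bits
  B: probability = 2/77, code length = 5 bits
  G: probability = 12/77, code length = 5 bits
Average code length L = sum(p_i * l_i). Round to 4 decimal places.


Weighted contributions p_i * l_i:
  A: (19/77) * 2 = 38/77
  H: (18/77) * 2 = 36/77
  C: (13/77) * 3 = 39/77
  F: (13/77) * 4 = 52/77
  B: (2/77) * 5 = 10/77
  G: (12/77) * 5 = 60/77
Sum = (38 + 36 + 39 + 52 + 10 + 60)/77 = 235/77

L = 235/77 = 3.0519 bits/symbol


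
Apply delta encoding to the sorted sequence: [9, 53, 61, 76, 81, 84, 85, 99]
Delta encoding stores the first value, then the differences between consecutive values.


First value: 9
Deltas:
  53 - 9 = 44
  61 - 53 = 8
  76 - 61 = 15
  81 - 76 = 5
  84 - 81 = 3
  85 - 84 = 1
  99 - 85 = 14


Delta encoded: [9, 44, 8, 15, 5, 3, 1, 14]


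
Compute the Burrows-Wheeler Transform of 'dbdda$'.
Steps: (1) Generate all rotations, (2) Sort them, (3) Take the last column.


Rotations (sorted):
  0: $dbdda -> last char: a
  1: a$dbdd -> last char: d
  2: bdda$d -> last char: d
  3: da$dbd -> last char: d
  4: dbdda$ -> last char: $
  5: dda$db -> last char: b


BWT = addd$b


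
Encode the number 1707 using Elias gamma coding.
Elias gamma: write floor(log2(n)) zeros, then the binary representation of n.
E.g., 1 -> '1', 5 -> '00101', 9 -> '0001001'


num_bits = floor(log2(1707)) + 1 = 11
leading_zeros = num_bits - 1 = 10
binary(1707) = 11010101011

Elias gamma(1707) = '0000000000' + '11010101011' = 000000000011010101011 (21 bits)


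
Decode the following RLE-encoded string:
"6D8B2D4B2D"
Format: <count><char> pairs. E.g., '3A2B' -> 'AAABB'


Expanding each <count><char> pair:
  6D -> 'DDDDDD'
  8B -> 'BBBBBBBB'
  2D -> 'DD'
  4B -> 'BBBB'
  2D -> 'DD'

Decoded = DDDDDDBBBBBBBBDDBBBBDD


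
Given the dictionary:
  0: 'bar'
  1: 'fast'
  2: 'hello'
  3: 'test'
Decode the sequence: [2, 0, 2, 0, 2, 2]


Look up each index in the dictionary:
  2 -> 'hello'
  0 -> 'bar'
  2 -> 'hello'
  0 -> 'bar'
  2 -> 'hello'
  2 -> 'hello'

Decoded: "hello bar hello bar hello hello"


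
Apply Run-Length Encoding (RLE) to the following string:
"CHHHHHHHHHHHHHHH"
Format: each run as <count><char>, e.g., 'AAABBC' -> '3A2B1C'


Scanning runs left to right:
  i=0: run of 'C' x 1 -> '1C'
  i=1: run of 'H' x 15 -> '15H'

RLE = 1C15H


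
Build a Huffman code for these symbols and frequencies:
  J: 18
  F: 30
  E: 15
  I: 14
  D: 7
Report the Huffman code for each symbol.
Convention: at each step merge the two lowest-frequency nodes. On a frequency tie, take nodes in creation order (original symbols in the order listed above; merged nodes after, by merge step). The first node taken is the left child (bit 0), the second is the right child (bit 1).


Huffman tree construction:
Step 1: Merge D(7) + I(14) = 21
Step 2: Merge E(15) + J(18) = 33
Step 3: Merge (D+I)(21) + F(30) = 51
Step 4: Merge (E+J)(33) + ((D+I)+F)(51) = 84
Read each symbol's code off the tree from the root (left child = 0, right child = 1).

Codes:
  J: 01 (length 2)
  F: 11 (length 2)
  E: 00 (length 2)
  I: 101 (length 3)
  D: 100 (length 3)
Average code length: 189/84 = 2.2500 bits/symbol


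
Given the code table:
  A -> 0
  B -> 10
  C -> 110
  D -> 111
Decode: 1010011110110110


Decoding:
10 -> B
10 -> B
0 -> A
111 -> D
10 -> B
110 -> C
110 -> C


Result: BBADBCC


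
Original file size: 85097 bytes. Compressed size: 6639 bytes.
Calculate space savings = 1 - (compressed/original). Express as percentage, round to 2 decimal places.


ratio = compressed/original = 6639/85097 = 0.078017
savings = 1 - ratio = 1 - 0.078017 = 0.921983
as a percentage: 0.921983 * 100 = 92.2%

Space savings = 1 - 6639/85097 = 92.2%


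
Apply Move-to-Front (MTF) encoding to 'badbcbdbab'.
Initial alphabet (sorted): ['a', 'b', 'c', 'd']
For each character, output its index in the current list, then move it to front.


MTF encoding:
'b': index 1 in ['a', 'b', 'c', 'd'] -> ['b', 'a', 'c', 'd']
'a': index 1 in ['b', 'a', 'c', 'd'] -> ['a', 'b', 'c', 'd']
'd': index 3 in ['a', 'b', 'c', 'd'] -> ['d', 'a', 'b', 'c']
'b': index 2 in ['d', 'a', 'b', 'c'] -> ['b', 'd', 'a', 'c']
'c': index 3 in ['b', 'd', 'a', 'c'] -> ['c', 'b', 'd', 'a']
'b': index 1 in ['c', 'b', 'd', 'a'] -> ['b', 'c', 'd', 'a']
'd': index 2 in ['b', 'c', 'd', 'a'] -> ['d', 'b', 'c', 'a']
'b': index 1 in ['d', 'b', 'c', 'a'] -> ['b', 'd', 'c', 'a']
'a': index 3 in ['b', 'd', 'c', 'a'] -> ['a', 'b', 'd', 'c']
'b': index 1 in ['a', 'b', 'd', 'c'] -> ['b', 'a', 'd', 'c']


Output: [1, 1, 3, 2, 3, 1, 2, 1, 3, 1]


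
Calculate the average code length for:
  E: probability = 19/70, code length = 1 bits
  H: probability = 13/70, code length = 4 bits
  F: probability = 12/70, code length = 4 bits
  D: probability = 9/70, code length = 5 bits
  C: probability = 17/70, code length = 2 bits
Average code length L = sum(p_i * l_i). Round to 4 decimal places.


Weighted contributions p_i * l_i:
  E: (19/70) * 1 = 19/70
  H: (13/70) * 4 = 52/70
  F: (12/70) * 4 = 48/70
  D: (9/70) * 5 = 45/70
  C: (17/70) * 2 = 34/70
Sum = (19 + 52 + 48 + 45 + 34)/70 = 198/70

L = 198/70 = 2.8286 bits/symbol


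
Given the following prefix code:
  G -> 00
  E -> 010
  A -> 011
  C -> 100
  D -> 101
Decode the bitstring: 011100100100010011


Decoding step by step:
Bits 011 -> A
Bits 100 -> C
Bits 100 -> C
Bits 100 -> C
Bits 010 -> E
Bits 011 -> A


Decoded message: ACCCEA


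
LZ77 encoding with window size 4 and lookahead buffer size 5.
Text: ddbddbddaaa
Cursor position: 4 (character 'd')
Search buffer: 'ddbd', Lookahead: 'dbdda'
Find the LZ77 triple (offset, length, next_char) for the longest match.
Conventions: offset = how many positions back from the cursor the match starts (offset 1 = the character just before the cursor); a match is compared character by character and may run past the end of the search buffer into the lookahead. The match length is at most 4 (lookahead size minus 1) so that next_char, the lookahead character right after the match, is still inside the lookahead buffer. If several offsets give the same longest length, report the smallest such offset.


Try each offset into the search buffer:
  offset=1 (pos 3, char 'd'): match length 1
  offset=2 (pos 2, char 'b'): match length 0
  offset=3 (pos 1, char 'd'): match length 4
  offset=4 (pos 0, char 'd'): match length 1
Longest match has length 4 at offset 3.
next_char = character at position 4 + 4 = 8 -> 'a'

Best match: offset=3, length=4 (matching 'dbdd' starting at position 1)
LZ77 triple: (3, 4, 'a')


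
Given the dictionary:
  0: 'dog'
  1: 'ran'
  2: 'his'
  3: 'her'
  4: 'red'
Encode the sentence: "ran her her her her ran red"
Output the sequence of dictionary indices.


Look up each word in the dictionary:
  'ran' -> 1
  'her' -> 3
  'her' -> 3
  'her' -> 3
  'her' -> 3
  'ran' -> 1
  'red' -> 4

Encoded: [1, 3, 3, 3, 3, 1, 4]


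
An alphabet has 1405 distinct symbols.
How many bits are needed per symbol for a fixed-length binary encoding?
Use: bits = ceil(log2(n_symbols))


log2(1405) = 10.4564
Bracket: 2^10 = 1024 < 1405 <= 2^11 = 2048
So ceil(log2(1405)) = 11

bits = ceil(log2(1405)) = ceil(10.4564) = 11 bits


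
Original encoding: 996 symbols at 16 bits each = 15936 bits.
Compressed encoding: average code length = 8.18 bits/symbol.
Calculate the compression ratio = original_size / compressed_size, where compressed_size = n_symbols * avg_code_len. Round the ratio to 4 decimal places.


original_size = n_symbols * orig_bits = 996 * 16 = 15936 bits
compressed_size = n_symbols * avg_code_len = 996 * 8.18 = 8147.28 bits
ratio = original_size / compressed_size = 15936 / 8147.28 = 1.956

Compression ratio = 1.956


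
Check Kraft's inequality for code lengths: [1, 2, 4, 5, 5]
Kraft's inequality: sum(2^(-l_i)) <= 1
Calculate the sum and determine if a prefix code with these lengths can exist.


Sum = 2^(-1) + 2^(-2) + 2^(-4) + 2^(-5) + 2^(-5)
    = 0.5 + 0.25 + 0.0625 + 0.03125 + 0.03125
    = 28/32 = 0.875
Since 0.875 <= 1, Kraft's inequality IS satisfied.
A prefix code with these lengths CAN exist.

Kraft sum = 0.875. Satisfied.


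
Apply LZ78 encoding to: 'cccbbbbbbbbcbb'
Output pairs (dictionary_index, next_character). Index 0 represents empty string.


LZ78 encoding steps:
Dictionary: {0: ''}
Step 1: w='' (idx 0), next='c' -> output (0, 'c'), add 'c' as idx 1
Step 2: w='c' (idx 1), next='c' -> output (1, 'c'), add 'cc' as idx 2
Step 3: w='' (idx 0), next='b' -> output (0, 'b'), add 'b' as idx 3
Step 4: w='b' (idx 3), next='b' -> output (3, 'b'), add 'bb' as idx 4
Step 5: w='bb' (idx 4), next='b' -> output (4, 'b'), add 'bbb' as idx 5
Step 6: w='bb' (idx 4), next='c' -> output (4, 'c'), add 'bbc' as idx 6
Step 7: w='bb' (idx 4), end of input -> output (4, '')


Encoded: [(0, 'c'), (1, 'c'), (0, 'b'), (3, 'b'), (4, 'b'), (4, 'c'), (4, '')]


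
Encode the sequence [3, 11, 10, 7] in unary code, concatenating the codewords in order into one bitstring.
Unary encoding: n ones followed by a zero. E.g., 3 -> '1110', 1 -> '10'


Encode each number as n ones followed by a terminating 0:
  3 -> 1110 (4 bits)
  11 -> 111111111110 (12 bits)
  10 -> 11111111110 (11 bits)
  7 -> 11111110 (8 bits)
Total length = 4 + 12 + 11 + 8 = 35 bits.

Unary([3, 11, 10, 7]) = 11101111111111101111111111011111110 (35 bits)


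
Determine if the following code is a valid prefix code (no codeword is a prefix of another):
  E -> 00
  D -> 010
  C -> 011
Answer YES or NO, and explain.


Checking each pair (does one codeword prefix another?):
  E='00' vs D='010': no prefix
  E='00' vs C='011': no prefix
  D='010' vs E='00': no prefix
  D='010' vs C='011': no prefix
  C='011' vs E='00': no prefix
  C='011' vs D='010': no prefix
No violation found over all pairs.

YES -- this is a valid prefix code. No codeword is a prefix of any other codeword.


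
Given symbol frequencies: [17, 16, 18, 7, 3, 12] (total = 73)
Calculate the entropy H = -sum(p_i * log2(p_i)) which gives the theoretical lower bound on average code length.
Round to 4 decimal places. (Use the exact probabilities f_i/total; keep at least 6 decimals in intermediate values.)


Per-symbol terms -p_i * log2(p_i) with p_i = f_i/73:
  p = 17/73 = 0.232877: log2(p) = -2.102362, -p*log2(p) = 0.489591
  p = 16/73 = 0.219178: log2(p) = -2.189825, -p*log2(p) = 0.479962
  p = 18/73 = 0.246575: log2(p) = -2.019900, -p*log2(p) = 0.498057
  p = 7/73 = 0.095890: log2(p) = -3.382470, -p*log2(p) = 0.324346
  p = 3/73 = 0.041096: log2(p) = -4.604862, -p*log2(p) = 0.189241
  p = 12/73 = 0.164384: log2(p) = -2.604862, -p*log2(p) = 0.428197
H = 0.489591 + 0.479962 + 0.498057 + 0.324346 + 0.189241 + 0.428197 = 2.409394

H = 2.4094 bits/symbol


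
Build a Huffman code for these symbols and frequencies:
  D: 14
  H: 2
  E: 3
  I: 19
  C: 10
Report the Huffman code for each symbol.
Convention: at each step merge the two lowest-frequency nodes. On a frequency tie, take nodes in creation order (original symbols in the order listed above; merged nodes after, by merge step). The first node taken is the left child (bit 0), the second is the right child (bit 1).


Huffman tree construction:
Step 1: Merge H(2) + E(3) = 5
Step 2: Merge (H+E)(5) + C(10) = 15
Step 3: Merge D(14) + ((H+E)+C)(15) = 29
Step 4: Merge I(19) + (D+((H+E)+C))(29) = 48
Read each symbol's code off the tree from the root (left child = 0, right child = 1).

Codes:
  D: 10 (length 2)
  H: 1100 (length 4)
  E: 1101 (length 4)
  I: 0 (length 1)
  C: 111 (length 3)
Average code length: 97/48 = 2.0208 bits/symbol
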